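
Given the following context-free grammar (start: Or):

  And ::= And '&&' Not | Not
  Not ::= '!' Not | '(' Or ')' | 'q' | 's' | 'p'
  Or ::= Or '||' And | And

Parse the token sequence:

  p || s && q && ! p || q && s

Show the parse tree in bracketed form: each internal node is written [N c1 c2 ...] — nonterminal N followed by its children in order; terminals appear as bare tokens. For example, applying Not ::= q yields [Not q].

[Or [Or [Or [And [Not p]]] || [And [And [And [Not s]] && [Not q]] && [Not ! [Not p]]]] || [And [And [Not q]] && [Not s]]]

Or
Or || And
Or || And || And
And || And || And
Not || And || And
p || And || And
p || And && Not || And
p || And && Not && Not || And
p || Not && Not && Not || And
p || s && Not && Not || And
p || s && q && Not || And
p || s && q && ! Not || And
p || s && q && ! p || And
p || s && q && ! p || And && Not
p || s && q && ! p || Not && Not
p || s && q && ! p || q && Not
p || s && q && ! p || q && s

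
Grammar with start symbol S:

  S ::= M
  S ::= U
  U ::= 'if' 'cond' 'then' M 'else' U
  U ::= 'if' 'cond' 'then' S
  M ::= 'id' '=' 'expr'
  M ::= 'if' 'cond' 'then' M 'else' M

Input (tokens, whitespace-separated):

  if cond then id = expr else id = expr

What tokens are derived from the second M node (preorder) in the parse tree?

id = expr

[S [M if cond then [M id = expr] else [M id = expr]]]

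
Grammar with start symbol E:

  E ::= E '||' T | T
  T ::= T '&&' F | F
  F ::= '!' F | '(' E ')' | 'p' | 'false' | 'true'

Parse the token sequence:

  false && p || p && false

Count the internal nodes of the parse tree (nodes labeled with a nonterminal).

[E [E [T [T [F false]] && [F p]]] || [T [T [F p]] && [F false]]]

10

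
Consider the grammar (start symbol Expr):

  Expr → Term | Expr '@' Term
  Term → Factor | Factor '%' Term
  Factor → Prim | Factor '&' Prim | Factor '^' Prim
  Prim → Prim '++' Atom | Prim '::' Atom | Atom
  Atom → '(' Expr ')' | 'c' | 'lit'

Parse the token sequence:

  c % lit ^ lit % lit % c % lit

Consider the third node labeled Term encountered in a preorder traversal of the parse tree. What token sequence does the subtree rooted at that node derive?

lit % c % lit

[Expr [Term [Factor [Prim [Atom c]]] % [Term [Factor [Factor [Prim [Atom lit]]] ^ [Prim [Atom lit]]] % [Term [Factor [Prim [Atom lit]]] % [Term [Factor [Prim [Atom c]]] % [Term [Factor [Prim [Atom lit]]]]]]]]]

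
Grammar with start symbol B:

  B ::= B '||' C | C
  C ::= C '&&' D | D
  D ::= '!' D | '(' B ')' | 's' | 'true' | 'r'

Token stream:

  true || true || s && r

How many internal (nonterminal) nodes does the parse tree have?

11

[B [B [B [C [D true]]] || [C [D true]]] || [C [C [D s]] && [D r]]]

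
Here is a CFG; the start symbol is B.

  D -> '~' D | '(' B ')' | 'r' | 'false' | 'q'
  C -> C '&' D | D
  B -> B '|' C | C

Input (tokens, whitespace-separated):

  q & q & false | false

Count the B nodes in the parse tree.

2

[B [B [C [C [C [D q]] & [D q]] & [D false]]] | [C [D false]]]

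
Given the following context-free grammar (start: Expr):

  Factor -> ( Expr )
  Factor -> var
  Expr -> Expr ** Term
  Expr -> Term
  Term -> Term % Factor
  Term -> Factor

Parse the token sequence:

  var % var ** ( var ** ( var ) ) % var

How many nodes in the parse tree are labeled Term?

[Expr [Expr [Term [Term [Factor var]] % [Factor var]]] ** [Term [Term [Factor ( [Expr [Expr [Term [Factor var]]] ** [Term [Factor ( [Expr [Term [Factor var]]] )]]] )]] % [Factor var]]]

7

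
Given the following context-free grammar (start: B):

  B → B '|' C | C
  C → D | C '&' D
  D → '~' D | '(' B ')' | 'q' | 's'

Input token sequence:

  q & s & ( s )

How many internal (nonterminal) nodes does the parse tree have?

[B [C [C [C [D q]] & [D s]] & [D ( [B [C [D s]]] )]]]

10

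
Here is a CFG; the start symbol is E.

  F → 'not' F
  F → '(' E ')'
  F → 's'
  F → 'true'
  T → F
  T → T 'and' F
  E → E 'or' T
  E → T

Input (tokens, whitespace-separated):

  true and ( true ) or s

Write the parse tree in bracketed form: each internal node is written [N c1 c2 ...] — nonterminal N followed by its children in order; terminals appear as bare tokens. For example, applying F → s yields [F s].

[E [E [T [T [F true]] and [F ( [E [T [F true]]] )]]] or [T [F s]]]

E
E or T
T or T
T and F or T
F and F or T
true and F or T
true and ( E ) or T
true and ( T ) or T
true and ( F ) or T
true and ( true ) or T
true and ( true ) or F
true and ( true ) or s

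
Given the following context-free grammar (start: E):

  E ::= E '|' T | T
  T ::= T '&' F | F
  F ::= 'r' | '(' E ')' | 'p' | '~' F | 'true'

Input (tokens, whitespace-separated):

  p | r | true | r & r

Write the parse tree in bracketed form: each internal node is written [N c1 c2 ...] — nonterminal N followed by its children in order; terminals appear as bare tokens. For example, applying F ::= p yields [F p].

E
E | T
E | T | T
E | T | T | T
T | T | T | T
F | T | T | T
p | T | T | T
p | F | T | T
p | r | T | T
p | r | F | T
p | r | true | T
p | r | true | T & F
p | r | true | F & F
p | r | true | r & F
p | r | true | r & r

[E [E [E [E [T [F p]]] | [T [F r]]] | [T [F true]]] | [T [T [F r]] & [F r]]]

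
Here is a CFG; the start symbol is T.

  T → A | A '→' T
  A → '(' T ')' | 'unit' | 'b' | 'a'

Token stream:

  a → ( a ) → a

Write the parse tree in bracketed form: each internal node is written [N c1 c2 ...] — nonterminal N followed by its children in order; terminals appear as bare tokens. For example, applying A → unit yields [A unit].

[T [A a] → [T [A ( [T [A a]] )] → [T [A a]]]]

T
A → T
a → T
a → A → T
a → ( T ) → T
a → ( A ) → T
a → ( a ) → T
a → ( a ) → A
a → ( a ) → a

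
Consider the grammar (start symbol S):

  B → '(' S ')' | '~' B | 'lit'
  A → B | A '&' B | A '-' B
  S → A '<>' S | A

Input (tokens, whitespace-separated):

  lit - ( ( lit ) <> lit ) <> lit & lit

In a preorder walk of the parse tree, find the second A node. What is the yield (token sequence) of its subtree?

[S [A [A [B lit]] - [B ( [S [A [B ( [S [A [B lit]]] )]] <> [S [A [B lit]]]] )]] <> [S [A [A [B lit]] & [B lit]]]]

lit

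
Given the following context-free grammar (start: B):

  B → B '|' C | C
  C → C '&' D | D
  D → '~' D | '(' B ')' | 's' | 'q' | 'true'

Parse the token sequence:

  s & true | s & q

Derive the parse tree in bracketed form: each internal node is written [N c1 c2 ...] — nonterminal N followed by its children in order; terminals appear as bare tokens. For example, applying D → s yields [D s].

B
B | C
C | C
C & D | C
D & D | C
s & D | C
s & true | C
s & true | C & D
s & true | D & D
s & true | s & D
s & true | s & q

[B [B [C [C [D s]] & [D true]]] | [C [C [D s]] & [D q]]]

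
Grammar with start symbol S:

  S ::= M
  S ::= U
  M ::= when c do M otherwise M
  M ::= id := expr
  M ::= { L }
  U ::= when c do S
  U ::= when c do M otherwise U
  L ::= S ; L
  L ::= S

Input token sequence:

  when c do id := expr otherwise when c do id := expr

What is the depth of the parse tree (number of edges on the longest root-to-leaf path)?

5

[S [U when c do [M id := expr] otherwise [U when c do [S [M id := expr]]]]]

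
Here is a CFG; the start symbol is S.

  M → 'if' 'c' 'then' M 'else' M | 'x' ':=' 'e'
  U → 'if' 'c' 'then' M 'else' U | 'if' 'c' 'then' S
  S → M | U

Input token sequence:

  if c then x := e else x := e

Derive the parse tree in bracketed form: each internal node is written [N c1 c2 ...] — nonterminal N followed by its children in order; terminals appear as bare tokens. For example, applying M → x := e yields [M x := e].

[S [M if c then [M x := e] else [M x := e]]]

S
M
if c then M else M
if c then x := e else M
if c then x := e else x := e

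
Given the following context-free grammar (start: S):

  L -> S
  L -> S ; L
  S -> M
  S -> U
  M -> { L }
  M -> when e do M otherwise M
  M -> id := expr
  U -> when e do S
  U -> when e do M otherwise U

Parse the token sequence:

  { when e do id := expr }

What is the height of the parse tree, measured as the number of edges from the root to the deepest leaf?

7

[S [M { [L [S [U when e do [S [M id := expr]]]]] }]]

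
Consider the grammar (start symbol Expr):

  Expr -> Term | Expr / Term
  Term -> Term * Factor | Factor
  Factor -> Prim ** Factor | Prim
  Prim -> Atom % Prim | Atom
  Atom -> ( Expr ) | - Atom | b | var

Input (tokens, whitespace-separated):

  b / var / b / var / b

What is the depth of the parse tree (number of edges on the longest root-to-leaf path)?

[Expr [Expr [Expr [Expr [Expr [Term [Factor [Prim [Atom b]]]]] / [Term [Factor [Prim [Atom var]]]]] / [Term [Factor [Prim [Atom b]]]]] / [Term [Factor [Prim [Atom var]]]]] / [Term [Factor [Prim [Atom b]]]]]

9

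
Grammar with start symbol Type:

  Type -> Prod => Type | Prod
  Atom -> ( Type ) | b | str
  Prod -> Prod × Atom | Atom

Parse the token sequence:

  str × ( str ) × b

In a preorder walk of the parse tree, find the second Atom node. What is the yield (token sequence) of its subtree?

( str )

[Type [Prod [Prod [Prod [Atom str]] × [Atom ( [Type [Prod [Atom str]]] )]] × [Atom b]]]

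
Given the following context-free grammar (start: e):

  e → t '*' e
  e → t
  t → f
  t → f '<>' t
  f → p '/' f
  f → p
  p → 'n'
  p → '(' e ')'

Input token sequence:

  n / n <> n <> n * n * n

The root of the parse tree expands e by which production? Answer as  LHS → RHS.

[e [t [f [p n] / [f [p n]]] <> [t [f [p n]] <> [t [f [p n]]]]] * [e [t [f [p n]]] * [e [t [f [p n]]]]]]

e → t '*' e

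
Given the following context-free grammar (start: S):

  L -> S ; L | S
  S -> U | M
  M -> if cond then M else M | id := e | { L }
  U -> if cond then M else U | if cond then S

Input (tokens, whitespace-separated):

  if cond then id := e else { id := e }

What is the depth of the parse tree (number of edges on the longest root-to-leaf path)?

6

[S [M if cond then [M id := e] else [M { [L [S [M id := e]]] }]]]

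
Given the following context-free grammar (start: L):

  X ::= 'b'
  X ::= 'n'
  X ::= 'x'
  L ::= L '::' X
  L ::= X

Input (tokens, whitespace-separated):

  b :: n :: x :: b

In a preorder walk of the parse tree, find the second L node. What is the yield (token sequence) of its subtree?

[L [L [L [L [X b]] :: [X n]] :: [X x]] :: [X b]]

b :: n :: x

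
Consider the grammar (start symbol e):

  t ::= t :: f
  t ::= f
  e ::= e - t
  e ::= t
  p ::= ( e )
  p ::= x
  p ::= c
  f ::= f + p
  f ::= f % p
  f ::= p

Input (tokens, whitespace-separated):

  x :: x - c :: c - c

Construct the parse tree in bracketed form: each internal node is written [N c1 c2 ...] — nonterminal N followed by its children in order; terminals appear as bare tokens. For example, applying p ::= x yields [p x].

e
e - t
e - t - t
t - t - t
t :: f - t - t
f :: f - t - t
p :: f - t - t
x :: f - t - t
x :: p - t - t
x :: x - t - t
x :: x - t :: f - t
x :: x - f :: f - t
x :: x - p :: f - t
x :: x - c :: f - t
x :: x - c :: p - t
x :: x - c :: c - t
x :: x - c :: c - f
x :: x - c :: c - p
x :: x - c :: c - c

[e [e [e [t [t [f [p x]]] :: [f [p x]]]] - [t [t [f [p c]]] :: [f [p c]]]] - [t [f [p c]]]]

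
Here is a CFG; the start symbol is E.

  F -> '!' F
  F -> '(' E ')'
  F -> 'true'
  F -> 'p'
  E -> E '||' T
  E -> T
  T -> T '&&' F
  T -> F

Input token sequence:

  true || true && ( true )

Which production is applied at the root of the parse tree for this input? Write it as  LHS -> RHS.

[E [E [T [F true]]] || [T [T [F true]] && [F ( [E [T [F true]]] )]]]

E -> E '||' T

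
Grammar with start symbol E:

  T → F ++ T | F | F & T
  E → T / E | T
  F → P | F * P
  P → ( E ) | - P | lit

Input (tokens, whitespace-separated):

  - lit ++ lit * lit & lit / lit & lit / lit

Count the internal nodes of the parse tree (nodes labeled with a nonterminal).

[E [T [F [P - [P lit]]] ++ [T [F [F [P lit]] * [P lit]] & [T [F [P lit]]]]] / [E [T [F [P lit]] & [T [F [P lit]]]] / [E [T [F [P lit]]]]]]

24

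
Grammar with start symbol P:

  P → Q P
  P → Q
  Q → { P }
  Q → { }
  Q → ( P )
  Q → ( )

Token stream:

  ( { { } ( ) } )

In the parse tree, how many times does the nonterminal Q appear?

[P [Q ( [P [Q { [P [Q { }] [P [Q ( )]]] }]] )]]

4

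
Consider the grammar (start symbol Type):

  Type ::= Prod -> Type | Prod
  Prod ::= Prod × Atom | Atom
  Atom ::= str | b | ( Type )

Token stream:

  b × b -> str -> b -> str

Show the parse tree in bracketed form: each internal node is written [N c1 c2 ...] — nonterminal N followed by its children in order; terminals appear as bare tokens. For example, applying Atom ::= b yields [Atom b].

[Type [Prod [Prod [Atom b]] × [Atom b]] -> [Type [Prod [Atom str]] -> [Type [Prod [Atom b]] -> [Type [Prod [Atom str]]]]]]

Type
Prod -> Type
Prod × Atom -> Type
Atom × Atom -> Type
b × Atom -> Type
b × b -> Type
b × b -> Prod -> Type
b × b -> Atom -> Type
b × b -> str -> Type
b × b -> str -> Prod -> Type
b × b -> str -> Atom -> Type
b × b -> str -> b -> Type
b × b -> str -> b -> Prod
b × b -> str -> b -> Atom
b × b -> str -> b -> str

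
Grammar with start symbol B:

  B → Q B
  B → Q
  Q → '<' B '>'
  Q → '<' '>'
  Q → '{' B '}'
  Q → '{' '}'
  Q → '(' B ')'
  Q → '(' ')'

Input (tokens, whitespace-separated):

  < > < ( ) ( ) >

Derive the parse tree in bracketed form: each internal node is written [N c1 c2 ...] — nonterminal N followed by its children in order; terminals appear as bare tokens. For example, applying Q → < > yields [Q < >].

[B [Q < >] [B [Q < [B [Q ( )] [B [Q ( )]]] >]]]

B
Q B
< > B
< > Q
< > < B >
< > < Q B >
< > < ( ) B >
< > < ( ) Q >
< > < ( ) ( ) >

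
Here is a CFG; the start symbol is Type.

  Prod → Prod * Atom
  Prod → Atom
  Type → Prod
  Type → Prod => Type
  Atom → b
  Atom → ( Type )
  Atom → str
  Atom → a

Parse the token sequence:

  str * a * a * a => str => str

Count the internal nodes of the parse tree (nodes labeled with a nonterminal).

[Type [Prod [Prod [Prod [Prod [Atom str]] * [Atom a]] * [Atom a]] * [Atom a]] => [Type [Prod [Atom str]] => [Type [Prod [Atom str]]]]]

15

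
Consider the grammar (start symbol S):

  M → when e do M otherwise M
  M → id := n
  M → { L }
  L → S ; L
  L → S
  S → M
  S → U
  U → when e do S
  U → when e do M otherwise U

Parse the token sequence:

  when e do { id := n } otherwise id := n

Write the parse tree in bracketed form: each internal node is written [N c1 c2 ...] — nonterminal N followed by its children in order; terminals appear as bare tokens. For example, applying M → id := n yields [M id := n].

S
M
when e do M otherwise M
when e do { L } otherwise M
when e do { S } otherwise M
when e do { M } otherwise M
when e do { id := n } otherwise M
when e do { id := n } otherwise id := n

[S [M when e do [M { [L [S [M id := n]]] }] otherwise [M id := n]]]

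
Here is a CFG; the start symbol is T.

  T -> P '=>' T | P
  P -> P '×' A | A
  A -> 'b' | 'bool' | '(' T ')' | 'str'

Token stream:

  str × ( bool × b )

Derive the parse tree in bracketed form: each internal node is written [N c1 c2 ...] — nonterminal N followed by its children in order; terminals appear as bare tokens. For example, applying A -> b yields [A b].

T
P
P × A
A × A
str × A
str × ( T )
str × ( P )
str × ( P × A )
str × ( A × A )
str × ( bool × A )
str × ( bool × b )

[T [P [P [A str]] × [A ( [T [P [P [A bool]] × [A b]]] )]]]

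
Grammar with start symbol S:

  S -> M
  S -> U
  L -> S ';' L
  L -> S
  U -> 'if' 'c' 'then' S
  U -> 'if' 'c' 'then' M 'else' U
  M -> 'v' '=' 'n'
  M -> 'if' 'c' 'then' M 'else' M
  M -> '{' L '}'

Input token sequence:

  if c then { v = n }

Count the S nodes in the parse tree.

[S [U if c then [S [M { [L [S [M v = n]]] }]]]]

3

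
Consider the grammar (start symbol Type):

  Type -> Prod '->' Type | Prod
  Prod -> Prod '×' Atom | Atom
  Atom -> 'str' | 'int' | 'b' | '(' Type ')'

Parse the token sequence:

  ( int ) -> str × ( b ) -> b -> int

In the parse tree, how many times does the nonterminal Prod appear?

7

[Type [Prod [Atom ( [Type [Prod [Atom int]]] )]] -> [Type [Prod [Prod [Atom str]] × [Atom ( [Type [Prod [Atom b]]] )]] -> [Type [Prod [Atom b]] -> [Type [Prod [Atom int]]]]]]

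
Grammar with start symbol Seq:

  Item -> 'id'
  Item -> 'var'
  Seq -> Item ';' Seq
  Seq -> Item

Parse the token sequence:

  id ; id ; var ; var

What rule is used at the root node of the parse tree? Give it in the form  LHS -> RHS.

Seq -> Item ';' Seq

[Seq [Item id] ; [Seq [Item id] ; [Seq [Item var] ; [Seq [Item var]]]]]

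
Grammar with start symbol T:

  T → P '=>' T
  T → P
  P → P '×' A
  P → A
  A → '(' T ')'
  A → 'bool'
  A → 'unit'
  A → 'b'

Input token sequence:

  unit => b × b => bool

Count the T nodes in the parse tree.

3

[T [P [A unit]] => [T [P [P [A b]] × [A b]] => [T [P [A bool]]]]]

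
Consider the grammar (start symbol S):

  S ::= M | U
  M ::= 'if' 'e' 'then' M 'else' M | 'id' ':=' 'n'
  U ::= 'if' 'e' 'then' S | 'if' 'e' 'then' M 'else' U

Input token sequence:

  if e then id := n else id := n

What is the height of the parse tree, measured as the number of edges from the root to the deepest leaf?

[S [M if e then [M id := n] else [M id := n]]]

3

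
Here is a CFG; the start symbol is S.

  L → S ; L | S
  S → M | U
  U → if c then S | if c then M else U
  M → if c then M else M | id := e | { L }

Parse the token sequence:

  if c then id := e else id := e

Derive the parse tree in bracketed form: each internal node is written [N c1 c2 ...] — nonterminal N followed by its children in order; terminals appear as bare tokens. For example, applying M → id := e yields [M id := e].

[S [M if c then [M id := e] else [M id := e]]]

S
M
if c then M else M
if c then id := e else M
if c then id := e else id := e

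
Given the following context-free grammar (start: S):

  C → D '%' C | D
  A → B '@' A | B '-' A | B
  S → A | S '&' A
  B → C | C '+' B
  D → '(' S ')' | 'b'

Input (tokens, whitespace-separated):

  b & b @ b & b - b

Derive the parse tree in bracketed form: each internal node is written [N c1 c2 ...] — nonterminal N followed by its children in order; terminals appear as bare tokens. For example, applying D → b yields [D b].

S
S & A
S & A & A
A & A & A
B & A & A
C & A & A
D & A & A
b & A & A
b & B @ A & A
b & C @ A & A
b & D @ A & A
b & b @ A & A
b & b @ B & A
b & b @ C & A
b & b @ D & A
b & b @ b & A
b & b @ b & B - A
b & b @ b & C - A
b & b @ b & D - A
b & b @ b & b - A
b & b @ b & b - B
b & b @ b & b - C
b & b @ b & b - D
b & b @ b & b - b

[S [S [S [A [B [C [D b]]]]] & [A [B [C [D b]]] @ [A [B [C [D b]]]]]] & [A [B [C [D b]]] - [A [B [C [D b]]]]]]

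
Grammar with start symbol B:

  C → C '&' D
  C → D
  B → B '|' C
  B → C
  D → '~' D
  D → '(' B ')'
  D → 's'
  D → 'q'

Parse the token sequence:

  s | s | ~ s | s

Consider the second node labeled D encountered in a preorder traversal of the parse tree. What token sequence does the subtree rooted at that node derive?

s

[B [B [B [B [C [D s]]] | [C [D s]]] | [C [D ~ [D s]]]] | [C [D s]]]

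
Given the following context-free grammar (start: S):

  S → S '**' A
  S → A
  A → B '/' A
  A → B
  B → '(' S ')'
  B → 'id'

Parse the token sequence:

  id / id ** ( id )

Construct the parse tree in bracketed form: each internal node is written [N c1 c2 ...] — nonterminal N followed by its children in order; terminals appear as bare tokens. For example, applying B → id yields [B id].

[S [S [A [B id] / [A [B id]]]] ** [A [B ( [S [A [B id]]] )]]]

S
S ** A
A ** A
B / A ** A
id / A ** A
id / B ** A
id / id ** A
id / id ** B
id / id ** ( S )
id / id ** ( A )
id / id ** ( B )
id / id ** ( id )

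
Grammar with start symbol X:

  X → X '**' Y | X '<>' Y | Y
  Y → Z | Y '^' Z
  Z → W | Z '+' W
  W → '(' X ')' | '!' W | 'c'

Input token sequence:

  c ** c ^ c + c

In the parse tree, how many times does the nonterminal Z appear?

[X [X [Y [Z [W c]]]] ** [Y [Y [Z [W c]]] ^ [Z [Z [W c]] + [W c]]]]

4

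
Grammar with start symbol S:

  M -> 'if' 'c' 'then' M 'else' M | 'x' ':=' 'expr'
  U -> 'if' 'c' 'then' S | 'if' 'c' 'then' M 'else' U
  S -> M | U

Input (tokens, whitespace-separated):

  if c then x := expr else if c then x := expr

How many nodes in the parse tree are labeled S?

[S [U if c then [M x := expr] else [U if c then [S [M x := expr]]]]]

2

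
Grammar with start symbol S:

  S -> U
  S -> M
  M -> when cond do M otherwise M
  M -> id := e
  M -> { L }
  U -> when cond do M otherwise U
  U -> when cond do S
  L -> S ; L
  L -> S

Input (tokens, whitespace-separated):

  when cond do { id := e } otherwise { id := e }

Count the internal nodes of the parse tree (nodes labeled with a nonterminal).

10

[S [M when cond do [M { [L [S [M id := e]]] }] otherwise [M { [L [S [M id := e]]] }]]]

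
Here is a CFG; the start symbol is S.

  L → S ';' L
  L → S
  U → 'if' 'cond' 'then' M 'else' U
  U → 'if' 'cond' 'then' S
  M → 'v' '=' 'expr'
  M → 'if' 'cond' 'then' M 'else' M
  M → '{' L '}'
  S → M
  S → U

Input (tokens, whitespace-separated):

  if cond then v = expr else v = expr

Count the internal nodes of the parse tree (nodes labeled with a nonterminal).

4

[S [M if cond then [M v = expr] else [M v = expr]]]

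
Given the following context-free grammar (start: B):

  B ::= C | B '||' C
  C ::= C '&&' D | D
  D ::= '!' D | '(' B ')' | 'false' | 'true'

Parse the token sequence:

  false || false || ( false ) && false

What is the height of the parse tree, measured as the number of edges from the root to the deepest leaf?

7

[B [B [B [C [D false]]] || [C [D false]]] || [C [C [D ( [B [C [D false]]] )]] && [D false]]]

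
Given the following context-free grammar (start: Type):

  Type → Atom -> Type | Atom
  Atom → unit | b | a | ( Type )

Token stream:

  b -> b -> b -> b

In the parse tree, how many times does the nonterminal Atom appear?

[Type [Atom b] -> [Type [Atom b] -> [Type [Atom b] -> [Type [Atom b]]]]]

4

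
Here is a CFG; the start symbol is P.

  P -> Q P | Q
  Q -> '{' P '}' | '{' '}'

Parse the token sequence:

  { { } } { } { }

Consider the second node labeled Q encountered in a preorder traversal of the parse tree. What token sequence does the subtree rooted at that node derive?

{ }

[P [Q { [P [Q { }]] }] [P [Q { }] [P [Q { }]]]]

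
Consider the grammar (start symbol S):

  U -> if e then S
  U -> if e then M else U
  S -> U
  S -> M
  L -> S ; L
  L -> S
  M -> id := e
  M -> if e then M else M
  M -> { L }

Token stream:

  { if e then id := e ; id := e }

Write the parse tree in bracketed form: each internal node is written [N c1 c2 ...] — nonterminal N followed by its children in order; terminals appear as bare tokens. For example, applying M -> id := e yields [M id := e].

[S [M { [L [S [U if e then [S [M id := e]]]] ; [L [S [M id := e]]]] }]]

S
M
{ L }
{ S ; L }
{ U ; L }
{ if e then S ; L }
{ if e then M ; L }
{ if e then id := e ; L }
{ if e then id := e ; S }
{ if e then id := e ; M }
{ if e then id := e ; id := e }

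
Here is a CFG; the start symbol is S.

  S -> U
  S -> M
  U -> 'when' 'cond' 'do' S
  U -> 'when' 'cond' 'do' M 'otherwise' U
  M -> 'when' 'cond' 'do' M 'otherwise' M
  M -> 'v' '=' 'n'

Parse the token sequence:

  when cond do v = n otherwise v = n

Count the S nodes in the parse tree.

[S [M when cond do [M v = n] otherwise [M v = n]]]

1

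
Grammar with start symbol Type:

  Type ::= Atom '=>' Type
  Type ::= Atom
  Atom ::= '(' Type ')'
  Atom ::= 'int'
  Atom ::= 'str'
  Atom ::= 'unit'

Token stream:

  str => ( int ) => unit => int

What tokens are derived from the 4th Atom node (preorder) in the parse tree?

unit

[Type [Atom str] => [Type [Atom ( [Type [Atom int]] )] => [Type [Atom unit] => [Type [Atom int]]]]]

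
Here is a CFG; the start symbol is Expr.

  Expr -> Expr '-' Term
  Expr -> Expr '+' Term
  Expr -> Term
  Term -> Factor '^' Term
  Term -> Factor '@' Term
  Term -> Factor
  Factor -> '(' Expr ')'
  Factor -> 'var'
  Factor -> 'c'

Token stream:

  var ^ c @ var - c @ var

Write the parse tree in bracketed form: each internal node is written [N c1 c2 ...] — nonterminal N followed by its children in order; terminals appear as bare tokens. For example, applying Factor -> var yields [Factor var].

Expr
Expr - Term
Term - Term
Factor ^ Term - Term
var ^ Term - Term
var ^ Factor @ Term - Term
var ^ c @ Term - Term
var ^ c @ Factor - Term
var ^ c @ var - Term
var ^ c @ var - Factor @ Term
var ^ c @ var - c @ Term
var ^ c @ var - c @ Factor
var ^ c @ var - c @ var

[Expr [Expr [Term [Factor var] ^ [Term [Factor c] @ [Term [Factor var]]]]] - [Term [Factor c] @ [Term [Factor var]]]]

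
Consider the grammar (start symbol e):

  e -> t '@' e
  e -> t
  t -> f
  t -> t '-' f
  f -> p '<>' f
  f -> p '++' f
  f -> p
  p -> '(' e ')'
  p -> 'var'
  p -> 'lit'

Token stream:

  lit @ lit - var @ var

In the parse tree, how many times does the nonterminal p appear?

[e [t [f [p lit]]] @ [e [t [t [f [p lit]]] - [f [p var]]] @ [e [t [f [p var]]]]]]

4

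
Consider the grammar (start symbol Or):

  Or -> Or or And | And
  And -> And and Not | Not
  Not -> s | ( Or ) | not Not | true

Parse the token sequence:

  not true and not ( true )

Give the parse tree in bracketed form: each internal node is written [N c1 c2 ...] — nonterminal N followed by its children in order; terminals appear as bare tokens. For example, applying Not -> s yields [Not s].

Or
And
And and Not
Not and Not
not Not and Not
not true and Not
not true and not Not
not true and not ( Or )
not true and not ( And )
not true and not ( Not )
not true and not ( true )

[Or [And [And [Not not [Not true]]] and [Not not [Not ( [Or [And [Not true]]] )]]]]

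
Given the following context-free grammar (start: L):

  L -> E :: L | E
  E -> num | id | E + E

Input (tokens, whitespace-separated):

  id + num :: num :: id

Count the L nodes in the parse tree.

[L [E [E id] + [E num]] :: [L [E num] :: [L [E id]]]]

3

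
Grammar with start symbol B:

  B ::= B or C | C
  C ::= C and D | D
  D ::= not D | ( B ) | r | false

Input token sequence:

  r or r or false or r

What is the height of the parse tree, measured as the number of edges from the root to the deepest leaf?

[B [B [B [B [C [D r]]] or [C [D r]]] or [C [D false]]] or [C [D r]]]

6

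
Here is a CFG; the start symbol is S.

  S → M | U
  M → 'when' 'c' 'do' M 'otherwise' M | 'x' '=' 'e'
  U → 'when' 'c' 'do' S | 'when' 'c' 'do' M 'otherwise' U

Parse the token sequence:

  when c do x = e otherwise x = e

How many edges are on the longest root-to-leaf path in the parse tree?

[S [M when c do [M x = e] otherwise [M x = e]]]

3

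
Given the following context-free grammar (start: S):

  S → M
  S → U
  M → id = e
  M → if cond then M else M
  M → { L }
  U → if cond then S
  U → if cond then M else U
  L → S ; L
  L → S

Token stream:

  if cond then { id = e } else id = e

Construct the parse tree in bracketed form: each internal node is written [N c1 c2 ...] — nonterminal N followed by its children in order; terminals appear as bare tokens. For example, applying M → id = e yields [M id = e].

[S [M if cond then [M { [L [S [M id = e]]] }] else [M id = e]]]

S
M
if cond then M else M
if cond then { L } else M
if cond then { S } else M
if cond then { M } else M
if cond then { id = e } else M
if cond then { id = e } else id = e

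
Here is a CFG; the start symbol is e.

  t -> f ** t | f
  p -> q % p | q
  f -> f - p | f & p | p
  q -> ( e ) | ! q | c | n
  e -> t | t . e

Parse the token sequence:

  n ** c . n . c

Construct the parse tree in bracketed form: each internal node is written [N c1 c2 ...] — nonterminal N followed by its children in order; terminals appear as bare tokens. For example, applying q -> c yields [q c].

[e [t [f [p [q n]]] ** [t [f [p [q c]]]]] . [e [t [f [p [q n]]]] . [e [t [f [p [q c]]]]]]]

e
t . e
f ** t . e
p ** t . e
q ** t . e
n ** t . e
n ** f . e
n ** p . e
n ** q . e
n ** c . e
n ** c . t . e
n ** c . f . e
n ** c . p . e
n ** c . q . e
n ** c . n . e
n ** c . n . t
n ** c . n . f
n ** c . n . p
n ** c . n . q
n ** c . n . c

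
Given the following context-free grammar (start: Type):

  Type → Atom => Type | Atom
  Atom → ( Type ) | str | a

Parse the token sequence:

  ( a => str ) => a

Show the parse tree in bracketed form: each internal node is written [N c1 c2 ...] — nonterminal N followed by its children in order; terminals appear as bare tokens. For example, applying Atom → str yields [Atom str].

[Type [Atom ( [Type [Atom a] => [Type [Atom str]]] )] => [Type [Atom a]]]

Type
Atom => Type
( Type ) => Type
( Atom => Type ) => Type
( a => Type ) => Type
( a => Atom ) => Type
( a => str ) => Type
( a => str ) => Atom
( a => str ) => a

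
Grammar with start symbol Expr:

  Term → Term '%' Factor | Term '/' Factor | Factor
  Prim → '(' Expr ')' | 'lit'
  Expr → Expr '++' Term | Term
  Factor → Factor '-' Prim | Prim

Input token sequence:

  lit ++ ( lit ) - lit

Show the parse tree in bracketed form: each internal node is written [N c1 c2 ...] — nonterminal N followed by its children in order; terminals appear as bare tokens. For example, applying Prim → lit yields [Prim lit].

Expr
Expr ++ Term
Term ++ Term
Factor ++ Term
Prim ++ Term
lit ++ Term
lit ++ Factor
lit ++ Factor - Prim
lit ++ Prim - Prim
lit ++ ( Expr ) - Prim
lit ++ ( Term ) - Prim
lit ++ ( Factor ) - Prim
lit ++ ( Prim ) - Prim
lit ++ ( lit ) - Prim
lit ++ ( lit ) - lit

[Expr [Expr [Term [Factor [Prim lit]]]] ++ [Term [Factor [Factor [Prim ( [Expr [Term [Factor [Prim lit]]]] )]] - [Prim lit]]]]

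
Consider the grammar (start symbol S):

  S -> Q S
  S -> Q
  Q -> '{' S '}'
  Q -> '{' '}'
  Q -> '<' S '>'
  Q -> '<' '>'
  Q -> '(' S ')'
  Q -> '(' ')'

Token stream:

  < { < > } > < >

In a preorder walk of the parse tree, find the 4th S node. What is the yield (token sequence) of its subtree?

< >

[S [Q < [S [Q { [S [Q < >]] }]] >] [S [Q < >]]]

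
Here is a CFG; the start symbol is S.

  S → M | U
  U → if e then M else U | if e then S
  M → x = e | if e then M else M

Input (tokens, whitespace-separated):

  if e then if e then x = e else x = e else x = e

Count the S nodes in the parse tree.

1

[S [M if e then [M if e then [M x = e] else [M x = e]] else [M x = e]]]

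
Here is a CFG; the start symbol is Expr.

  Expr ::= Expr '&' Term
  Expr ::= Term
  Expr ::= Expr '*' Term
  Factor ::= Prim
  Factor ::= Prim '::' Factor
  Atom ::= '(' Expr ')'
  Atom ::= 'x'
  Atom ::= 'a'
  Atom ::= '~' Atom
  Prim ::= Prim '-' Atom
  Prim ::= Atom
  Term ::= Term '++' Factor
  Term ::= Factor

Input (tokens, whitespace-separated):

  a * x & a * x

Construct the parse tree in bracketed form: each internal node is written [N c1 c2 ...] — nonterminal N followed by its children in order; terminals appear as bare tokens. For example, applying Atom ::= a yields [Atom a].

Expr
Expr * Term
Expr & Term * Term
Expr * Term & Term * Term
Term * Term & Term * Term
Factor * Term & Term * Term
Prim * Term & Term * Term
Atom * Term & Term * Term
a * Term & Term * Term
a * Factor & Term * Term
a * Prim & Term * Term
a * Atom & Term * Term
a * x & Term * Term
a * x & Factor * Term
a * x & Prim * Term
a * x & Atom * Term
a * x & a * Term
a * x & a * Factor
a * x & a * Prim
a * x & a * Atom
a * x & a * x

[Expr [Expr [Expr [Expr [Term [Factor [Prim [Atom a]]]]] * [Term [Factor [Prim [Atom x]]]]] & [Term [Factor [Prim [Atom a]]]]] * [Term [Factor [Prim [Atom x]]]]]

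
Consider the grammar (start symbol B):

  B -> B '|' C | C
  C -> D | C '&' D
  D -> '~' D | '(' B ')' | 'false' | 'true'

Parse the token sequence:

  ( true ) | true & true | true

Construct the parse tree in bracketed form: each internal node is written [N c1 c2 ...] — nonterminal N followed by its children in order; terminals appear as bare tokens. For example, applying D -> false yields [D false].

[B [B [B [C [D ( [B [C [D true]]] )]]] | [C [C [D true]] & [D true]]] | [C [D true]]]

B
B | C
B | C | C
C | C | C
D | C | C
( B ) | C | C
( C ) | C | C
( D ) | C | C
( true ) | C | C
( true ) | C & D | C
( true ) | D & D | C
( true ) | true & D | C
( true ) | true & true | C
( true ) | true & true | D
( true ) | true & true | true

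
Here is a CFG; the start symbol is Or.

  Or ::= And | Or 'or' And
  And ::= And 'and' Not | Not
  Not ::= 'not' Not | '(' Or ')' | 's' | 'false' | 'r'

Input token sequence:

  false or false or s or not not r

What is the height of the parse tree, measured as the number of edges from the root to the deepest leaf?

6

[Or [Or [Or [Or [And [Not false]]] or [And [Not false]]] or [And [Not s]]] or [And [Not not [Not not [Not r]]]]]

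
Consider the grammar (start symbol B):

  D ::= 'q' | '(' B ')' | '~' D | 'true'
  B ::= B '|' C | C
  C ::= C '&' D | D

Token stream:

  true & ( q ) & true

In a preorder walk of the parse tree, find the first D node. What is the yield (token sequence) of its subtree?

true

[B [C [C [C [D true]] & [D ( [B [C [D q]]] )]] & [D true]]]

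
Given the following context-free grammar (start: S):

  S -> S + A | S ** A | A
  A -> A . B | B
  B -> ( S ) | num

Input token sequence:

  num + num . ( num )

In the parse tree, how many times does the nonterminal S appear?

[S [S [A [B num]]] + [A [A [B num]] . [B ( [S [A [B num]]] )]]]

3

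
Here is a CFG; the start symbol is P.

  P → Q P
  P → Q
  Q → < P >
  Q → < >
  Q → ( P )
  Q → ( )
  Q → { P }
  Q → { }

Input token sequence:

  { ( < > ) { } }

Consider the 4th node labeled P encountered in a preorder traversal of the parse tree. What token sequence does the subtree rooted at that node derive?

{ }

[P [Q { [P [Q ( [P [Q < >]] )] [P [Q { }]]] }]]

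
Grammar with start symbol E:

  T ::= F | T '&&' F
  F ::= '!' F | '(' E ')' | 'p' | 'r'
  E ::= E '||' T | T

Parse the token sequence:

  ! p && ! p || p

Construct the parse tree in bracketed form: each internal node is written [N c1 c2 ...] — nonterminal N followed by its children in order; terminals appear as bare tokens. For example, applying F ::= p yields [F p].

[E [E [T [T [F ! [F p]]] && [F ! [F p]]]] || [T [F p]]]

E
E || T
T || T
T && F || T
F && F || T
! F && F || T
! p && F || T
! p && ! F || T
! p && ! p || T
! p && ! p || F
! p && ! p || p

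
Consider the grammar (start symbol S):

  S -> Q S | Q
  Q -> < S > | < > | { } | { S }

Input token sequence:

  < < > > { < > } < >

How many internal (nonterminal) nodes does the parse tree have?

10

[S [Q < [S [Q < >]] >] [S [Q { [S [Q < >]] }] [S [Q < >]]]]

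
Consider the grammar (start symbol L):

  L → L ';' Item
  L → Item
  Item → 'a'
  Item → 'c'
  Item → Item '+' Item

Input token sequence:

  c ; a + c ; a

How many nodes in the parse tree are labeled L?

3

[L [L [L [Item c]] ; [Item [Item a] + [Item c]]] ; [Item a]]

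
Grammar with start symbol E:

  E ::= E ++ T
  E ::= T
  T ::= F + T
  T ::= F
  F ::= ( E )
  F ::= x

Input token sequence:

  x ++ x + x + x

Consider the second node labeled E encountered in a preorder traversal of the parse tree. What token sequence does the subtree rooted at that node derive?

[E [E [T [F x]]] ++ [T [F x] + [T [F x] + [T [F x]]]]]

x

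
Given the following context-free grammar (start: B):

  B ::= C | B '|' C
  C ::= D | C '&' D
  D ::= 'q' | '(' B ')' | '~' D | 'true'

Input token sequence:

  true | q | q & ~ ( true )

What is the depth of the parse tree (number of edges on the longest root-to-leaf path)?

[B [B [B [C [D true]]] | [C [D q]]] | [C [C [D q]] & [D ~ [D ( [B [C [D true]]] )]]]]

7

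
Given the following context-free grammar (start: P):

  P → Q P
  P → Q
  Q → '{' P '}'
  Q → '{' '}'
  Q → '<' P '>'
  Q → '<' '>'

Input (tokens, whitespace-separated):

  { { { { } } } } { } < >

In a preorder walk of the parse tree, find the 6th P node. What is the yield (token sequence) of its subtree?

< >

[P [Q { [P [Q { [P [Q { [P [Q { }]] }]] }]] }] [P [Q { }] [P [Q < >]]]]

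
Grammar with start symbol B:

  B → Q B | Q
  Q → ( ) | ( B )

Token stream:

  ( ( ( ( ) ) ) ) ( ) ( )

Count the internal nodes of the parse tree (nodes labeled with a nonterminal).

[B [Q ( [B [Q ( [B [Q ( [B [Q ( )]] )]] )]] )] [B [Q ( )] [B [Q ( )]]]]

12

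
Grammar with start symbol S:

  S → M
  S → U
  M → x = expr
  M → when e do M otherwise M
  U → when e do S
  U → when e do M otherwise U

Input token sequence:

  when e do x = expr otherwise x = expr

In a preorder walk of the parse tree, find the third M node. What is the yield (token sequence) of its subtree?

[S [M when e do [M x = expr] otherwise [M x = expr]]]

x = expr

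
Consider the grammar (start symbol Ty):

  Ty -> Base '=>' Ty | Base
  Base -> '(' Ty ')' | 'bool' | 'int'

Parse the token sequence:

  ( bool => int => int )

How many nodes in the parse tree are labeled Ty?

[Ty [Base ( [Ty [Base bool] => [Ty [Base int] => [Ty [Base int]]]] )]]

4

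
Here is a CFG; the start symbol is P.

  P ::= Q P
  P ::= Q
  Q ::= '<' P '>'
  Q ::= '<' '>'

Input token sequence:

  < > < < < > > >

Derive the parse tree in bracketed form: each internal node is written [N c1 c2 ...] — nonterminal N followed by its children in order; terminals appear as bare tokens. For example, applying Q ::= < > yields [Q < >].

[P [Q < >] [P [Q < [P [Q < [P [Q < >]] >]] >]]]

P
Q P
< > P
< > Q
< > < P >
< > < Q >
< > < < P > >
< > < < Q > >
< > < < < > > >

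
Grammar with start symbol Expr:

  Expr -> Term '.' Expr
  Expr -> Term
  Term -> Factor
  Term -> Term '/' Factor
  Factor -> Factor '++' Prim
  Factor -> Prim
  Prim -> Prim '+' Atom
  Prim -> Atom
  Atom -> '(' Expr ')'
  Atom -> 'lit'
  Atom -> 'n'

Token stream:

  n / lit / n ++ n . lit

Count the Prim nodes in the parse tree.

[Expr [Term [Term [Term [Factor [Prim [Atom n]]]] / [Factor [Prim [Atom lit]]]] / [Factor [Factor [Prim [Atom n]]] ++ [Prim [Atom n]]]] . [Expr [Term [Factor [Prim [Atom lit]]]]]]

5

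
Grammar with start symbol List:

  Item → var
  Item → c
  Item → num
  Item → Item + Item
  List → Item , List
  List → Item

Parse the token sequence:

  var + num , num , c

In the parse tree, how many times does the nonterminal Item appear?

[List [Item [Item var] + [Item num]] , [List [Item num] , [List [Item c]]]]

5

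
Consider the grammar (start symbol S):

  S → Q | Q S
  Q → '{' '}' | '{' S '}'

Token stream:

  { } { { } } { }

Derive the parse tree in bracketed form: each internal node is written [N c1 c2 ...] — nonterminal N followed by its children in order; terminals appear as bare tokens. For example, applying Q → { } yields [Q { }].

[S [Q { }] [S [Q { [S [Q { }]] }] [S [Q { }]]]]

S
Q S
{ } S
{ } Q S
{ } { S } S
{ } { Q } S
{ } { { } } S
{ } { { } } Q
{ } { { } } { }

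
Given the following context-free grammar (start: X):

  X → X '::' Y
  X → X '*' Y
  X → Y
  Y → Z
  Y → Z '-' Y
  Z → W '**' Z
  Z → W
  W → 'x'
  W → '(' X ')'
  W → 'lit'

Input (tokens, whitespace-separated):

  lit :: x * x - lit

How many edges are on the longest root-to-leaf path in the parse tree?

[X [X [X [Y [Z [W lit]]]] :: [Y [Z [W x]]]] * [Y [Z [W x]] - [Y [Z [W lit]]]]]

6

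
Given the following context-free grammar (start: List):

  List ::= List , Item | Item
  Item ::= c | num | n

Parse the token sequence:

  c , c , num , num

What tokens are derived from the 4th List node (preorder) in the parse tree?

[List [List [List [List [Item c]] , [Item c]] , [Item num]] , [Item num]]

c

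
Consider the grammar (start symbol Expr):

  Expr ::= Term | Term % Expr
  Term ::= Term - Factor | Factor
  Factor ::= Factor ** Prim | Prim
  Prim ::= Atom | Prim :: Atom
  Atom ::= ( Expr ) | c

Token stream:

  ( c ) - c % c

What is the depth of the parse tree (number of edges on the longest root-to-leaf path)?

11

[Expr [Term [Term [Factor [Prim [Atom ( [Expr [Term [Factor [Prim [Atom c]]]]] )]]]] - [Factor [Prim [Atom c]]]] % [Expr [Term [Factor [Prim [Atom c]]]]]]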